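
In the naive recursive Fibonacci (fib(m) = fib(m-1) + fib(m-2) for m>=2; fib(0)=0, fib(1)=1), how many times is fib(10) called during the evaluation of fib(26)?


Let N(m) = number of times fib(m) is called while evaluating fib(26).
N(26) = 1 (the initial call).
N(25) = 1 (only fib(26) calls it).
For 1 <= m <= 24: fib(m) is called by fib(m+1) and fib(m+2), so
  N(m) = N(m+1) + N(m+2).
fib(0) is called only by fib(2), so N(0) = N(2).
Walk down from m=26:
  N(26)=1, N(25)=1, N(24)=2, N(23)=3, N(22)=5, N(21)=8, N(20)=13, N(19)=21, N(18)=34, N(17)=55, N(16)=89, N(15)=144, N(14)=233, N(13)=377, N(12)=610, N(11)=987, N(10)=1597
N(10) = 1597


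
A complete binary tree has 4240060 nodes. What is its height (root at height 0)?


In a complete binary tree, level k holds nodes 2^k .. 2^(k+1)-1 (1-indexed).
Height = floor(log2(n)) = floor(log2(4240060)) = 22
Check: 2^22 = 4194304 <= 4240060 < 8388608 = 2^23


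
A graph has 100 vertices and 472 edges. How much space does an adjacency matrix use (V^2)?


Adjacency matrix: V x V grid of entries
Space = V^2 = 100^2 = 100 * 100 = 10000


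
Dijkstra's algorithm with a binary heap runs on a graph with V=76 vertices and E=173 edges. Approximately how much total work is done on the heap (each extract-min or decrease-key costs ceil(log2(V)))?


Dijkstra with a binary heap: each vertex is extracted once, each edge may relax once.
Each heap operation costs O(log V).
V + E = 76 + 173 = 249
ceil(log2(76)) = 7 (since 2^6 = 64 < 76 <= 128 = 2^7)
Total heap work = (V+E) * ceil(log2(V)) = 249 * 7 = 1743


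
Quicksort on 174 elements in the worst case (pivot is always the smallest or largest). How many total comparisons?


In the worst case, each partition step picks the worst pivot:
  Partition 1: 173 comparisons (n-1 elements to compare)
  Partition 2: 172 comparisons
  Partition 3: 171 comparisons
  Partition 4: 170 comparisons
  Partition 5: 169 comparisons
  ...
  Last partition: 0 comparisons
Total = (n-1) + (n-2) + ... + 1 + 0 = n*(n-1)/2
= 174*173/2 = 15051


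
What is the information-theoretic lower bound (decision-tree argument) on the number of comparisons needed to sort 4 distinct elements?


A binary decision tree of height h has at most 2^h leaves and needs at least n! of them, so h >= ceil(log2(n!)).
Compute 4! as a running product:
  x2 = 2, x3 = 6, x4 = 24
4! = 24
Bracket between powers of 2:
  2^4 = 16 < 24 <= 32 = 2^5
So ceil(log2(4!)) = 5


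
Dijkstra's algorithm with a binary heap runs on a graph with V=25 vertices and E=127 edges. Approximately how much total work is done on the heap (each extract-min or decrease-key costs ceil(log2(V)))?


Dijkstra with a binary heap: each vertex is extracted once, each edge may relax once.
Each heap operation costs O(log V).
V + E = 25 + 127 = 152
ceil(log2(25)) = 5 (since 2^4 = 16 < 25 <= 32 = 2^5)
Total heap work = (V+E) * ceil(log2(V)) = 152 * 5 = 760


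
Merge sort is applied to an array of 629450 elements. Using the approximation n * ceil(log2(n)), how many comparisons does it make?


Merge sort divides the array into halves recursively.
Number of levels = ceil(log2(629450)) = 20
At each level, approximately n = 629450 comparisons are needed for merging.
Total comparisons ~ n * ceil(log2(n)) = 629450 * 20 = 12589000


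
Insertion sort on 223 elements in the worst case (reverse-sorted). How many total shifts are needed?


In the worst case (reverse-sorted), each element shifts past all previous:
  Element 1: 1 shifts
  Element 2: 2 shifts
  Element 3: 3 shifts
  Element 4: 4 shifts
  Element 5: 5 shifts
  ...
  Element 222: 222 shifts
Total = 1 + 2 + ... + 222
= 223*(223-1)/2 = 24753


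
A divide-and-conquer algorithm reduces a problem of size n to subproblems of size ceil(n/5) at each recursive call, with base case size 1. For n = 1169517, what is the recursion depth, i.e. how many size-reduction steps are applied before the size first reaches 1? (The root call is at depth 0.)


Each step divides the size by 5 (rounding up); after k steps the size is ceil(n/5^k), which equals 1 exactly when 5^k >= n.
So the depth is the smallest k with 5^k >= 1169517, i.e. ceil(log_5(1169517)).
5^8 = 390625 < 1169517 <= 1953125 = 5^9
Recursion depth = 9


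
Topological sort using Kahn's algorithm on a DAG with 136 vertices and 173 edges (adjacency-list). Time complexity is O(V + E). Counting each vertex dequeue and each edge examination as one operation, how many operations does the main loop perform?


Kahn's algorithm:
  1. Compute in-degrees: O(V + E)
  2. Process queue: each vertex dequeued once (O(V))
     each edge examined once (O(E))
Total = V + E = 136 + 173 = 309


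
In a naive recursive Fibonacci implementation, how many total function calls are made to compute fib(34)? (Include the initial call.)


Let C(m) = total calls to evaluate fib(m). Then C(0)=C(1)=1, and
C(m) = 1 + C(m-1) + C(m-2) for m >= 2.
Build the table (each entry = 1 + previous two):
  C(0) = 1
  C(1) = 1
  C(2) = 1 + 1 + 1 = 3
  C(3) = 1 + 3 + 1 = 5
  C(4) = 1 + 5 + 3 = 9
  C(5) = 1 + 9 + 5 = 15
  C(6) = 1 + 15 + 9 = 25
  C(7) = 1 + 25 + 15 = 41
  C(8) = 1 + 41 + 25 = 67
  C(9) = 1 + 67 + 41 = 109
  C(10) = 1 + 109 + 67 = 177
  C(11) = 1 + 177 + 109 = 287
  C(12) = 1 + 287 + 177 = 465
  C(13) = 1 + 465 + 287 = 753
  C(14) = 1 + 753 + 465 = 1219
  C(15) = 1 + 1219 + 753 = 1973
  C(16) = 1 + 1973 + 1219 = 3193
  C(17) = 1 + 3193 + 1973 = 5167
  C(18) = 1 + 5167 + 3193 = 8361
  C(19) = 1 + 8361 + 5167 = 13529
  C(20) = 1 + 13529 + 8361 = 21891
  C(21) = 1 + 21891 + 13529 = 35421
  C(22) = 1 + 35421 + 21891 = 57313
  C(23) = 1 + 57313 + 35421 = 92735
  C(24) = 1 + 92735 + 57313 = 150049
  C(25) = 1 + 150049 + 92735 = 242785
  C(26) = 1 + 242785 + 150049 = 392835
  C(27) = 1 + 392835 + 242785 = 635621
  C(28) = 1 + 635621 + 392835 = 1028457
  C(29) = 1 + 1028457 + 635621 = 1664079
  C(30) = 1 + 1664079 + 1028457 = 2692537
  C(31) = 1 + 2692537 + 1664079 = 4356617
  C(32) = 1 + 4356617 + 2692537 = 7049155
  C(33) = 1 + 7049155 + 4356617 = 11405773
  C(34) = 1 + 11405773 + 7049155 = 18454929
Total calls for fib(34) = 18454929


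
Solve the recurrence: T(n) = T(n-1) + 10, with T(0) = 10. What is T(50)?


Unrolling the recurrence:
T(50) = T(49) + 10
       = T(48) + 10 + 10
       = T(47) + 10*3
       ...
       = T(0) + 10*50
       = 10 + 500 = 510


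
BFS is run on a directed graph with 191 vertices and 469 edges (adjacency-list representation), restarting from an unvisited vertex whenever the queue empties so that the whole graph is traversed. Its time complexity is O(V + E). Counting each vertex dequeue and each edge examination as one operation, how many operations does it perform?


A full BFS traversal dequeues each vertex exactly once and examines each directed edge exactly once.
V = 191 (vertex processing cost)
E = 469 (edge examination cost)
Total operations proportional to V + E = 191 + 469 = 660


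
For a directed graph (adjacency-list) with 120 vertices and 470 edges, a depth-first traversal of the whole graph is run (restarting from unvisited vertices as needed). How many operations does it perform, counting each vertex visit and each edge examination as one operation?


A full DFS traversal visits each vertex once and examines each edge once.
V = 120
E = 470
Sum = 120 + 470 = 590


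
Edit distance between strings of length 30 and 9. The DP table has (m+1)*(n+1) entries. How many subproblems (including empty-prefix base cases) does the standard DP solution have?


The table includes base cases (empty prefixes).
Rows: (m+1) = 31
Columns: (n+1) = 10
Total = 31 * 10 = 310


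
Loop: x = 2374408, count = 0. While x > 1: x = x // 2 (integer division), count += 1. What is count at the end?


The variable x halves each step:
x = 2374408 -> 1187204 -> 593602 -> 296801 -> 148400 -> 74200 -> 37100 -> 18550 -> 9275 -> 4637 -> 2318 -> 1159 -> 579 -> 289 -> 144 -> 72 -> 36 -> 18 -> 9 -> 4 -> 2 -> 1
Number of halvings = floor(log2(2374408)) = 21


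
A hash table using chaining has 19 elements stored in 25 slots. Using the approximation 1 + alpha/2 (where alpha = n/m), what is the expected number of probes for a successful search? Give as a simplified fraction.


Load factor alpha = n/m = 19/25
Expected probes = 1 + alpha/2 = 1 + 19/(2*25)
= 1 + 19/50
= 50/50 + 19/50
= 69/50


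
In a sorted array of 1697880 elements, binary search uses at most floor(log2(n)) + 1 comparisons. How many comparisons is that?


Halving sequence: 1697880 -> 848940 -> 424470 -> 212235 -> 106117 -> 53058 -> 26529 -> 13264 -> 6632 -> 3316 -> 1658 -> 829 -> 414 -> 207 -> 103 -> 51 -> 25 -> 12 -> 6 -> 3 -> 1
Number of halvings = 20
Max comparisons = 20 + 1 = 21


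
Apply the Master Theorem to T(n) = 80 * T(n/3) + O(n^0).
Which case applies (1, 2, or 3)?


The Master Theorem: T(n) = a*T(n/b) + O(n^c)
  a = 80, b = 3, c = 0
log_b(a) = log_3(80) ~ 3.989
Compare b^c with a: 3^0 = 1 < 80, so c < log_b(a).
Since c < log_b(a), Case 1 applies.
T(n) = O(n^(log_3 80)) ~ O(n^3.989)
Master Theorem case = 1


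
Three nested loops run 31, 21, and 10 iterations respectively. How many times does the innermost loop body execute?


Loop 1 (outermost): 31 iterations
Loop 2 (middle): 21 iterations per outer
Loop 3 (innermost): 10 iterations per middle
Total = 31 * 21 * 10 = 6510


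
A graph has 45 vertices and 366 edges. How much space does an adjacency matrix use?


Adjacency matrix: V x V grid of entries
Space = V^2 = 45^2 = 45 * 45 = 2025


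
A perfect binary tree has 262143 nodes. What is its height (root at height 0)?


For a perfect binary tree of height h: n = 2^(h+1) - 1, so h = log2(n+1) - 1.
  n + 1 = 262144 = 2^18
  log2(262144) = 18
  height = 18 - 1 = 17


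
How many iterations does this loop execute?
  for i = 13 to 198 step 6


The loop variable i takes values starting at 13 and increments by 6 each iteration.
Sequence: i = 13, 19, 25, 31, 37, 43, 49, 55, 61, ...
The upper bound 198 is inclusive, so the count is floor((last - first) / step) + 1:
floor((198 - 13) / 6) + 1 = floor(185/6) + 1 = 30 + 1 = 31


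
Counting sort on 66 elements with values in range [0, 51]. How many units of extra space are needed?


Output array size: 66 (to store sorted result)
Count array size: 52 (one slot per possible value, range 0 to 51)
Total extra space = 66 + 52 = 118


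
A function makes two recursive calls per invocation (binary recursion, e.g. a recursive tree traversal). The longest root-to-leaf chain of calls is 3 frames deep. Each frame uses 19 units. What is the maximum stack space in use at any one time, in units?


Binary recursion: the two calls run one after the other, so only one root-to-leaf chain of frames is on the stack at a time.
Maximum depth (longest chain) = 3 frames
Each frame = 19 units
Max stack space = 3 * 19 = 57


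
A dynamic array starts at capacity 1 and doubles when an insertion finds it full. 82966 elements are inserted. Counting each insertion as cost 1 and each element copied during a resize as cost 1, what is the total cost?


n = 82966
Insertion costs: 82966
Resizes copy 1, 2, 4, ... up to the largest power of 2 that is <= n-1 = 82965, i.e. 65536.
Copy costs = 1 + 2 + 4 + 8 + 16 + 32 + 64 + 128 + 256 + 512 + 1024 + 2048 + 4096 + 8192 + 16384 + 32768 + 65536 = 131071
Total = 82966 + 131071 = 214037


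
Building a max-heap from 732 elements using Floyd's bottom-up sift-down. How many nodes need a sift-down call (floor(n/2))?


In a heap of 732 elements (0-indexed array):
  Last element index: 731
  Parent of last element: floor((731 - 1) / 2) = 365
  Internal nodes: indices 0 to 365
  Count = floor(732/2) = 366


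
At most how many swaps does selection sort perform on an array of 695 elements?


Each of the 694 passes places one element in its final position.
Pass 1: swap minimum into position 0
Pass 2: swap minimum of remaining into position 1
...
Pass 694: last two elements, one swap
Maximum swaps = 695 - 1 = 694


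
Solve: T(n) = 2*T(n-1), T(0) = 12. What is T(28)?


Unrolling:
T(28) = 2*T(27) = 2^2*T(26) = ... = 2^28*T(0)
= 2^28 * 12
= 268435456 * 12 = 3221225472


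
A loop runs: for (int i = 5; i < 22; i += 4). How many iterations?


Loop starts at i = 5, increments by 4, stops when i >= 22.
Number of iterations = ceil((22 - 5) / 4)
= ceil(17 / 4)
= 5


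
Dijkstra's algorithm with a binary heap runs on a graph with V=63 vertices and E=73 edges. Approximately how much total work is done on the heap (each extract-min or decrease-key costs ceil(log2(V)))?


Dijkstra with a binary heap: each vertex is extracted once, each edge may relax once.
Each heap operation costs O(log V).
V + E = 63 + 73 = 136
ceil(log2(63)) = 6 (since 2^5 = 32 < 63 <= 64 = 2^6)
Total heap work = (V+E) * ceil(log2(V)) = 136 * 6 = 816


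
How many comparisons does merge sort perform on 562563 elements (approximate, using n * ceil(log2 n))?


Recursion depth: ceil(log2(562563)) = 20
Each recursion level merges n = 562563 elements
Total = 562563 * 20 = 11251260


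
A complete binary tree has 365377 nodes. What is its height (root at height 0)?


In a complete binary tree, level k holds nodes 2^k .. 2^(k+1)-1 (1-indexed).
Height = floor(log2(n)) = floor(log2(365377)) = 18
Check: 2^18 = 262144 <= 365377 < 524288 = 2^19


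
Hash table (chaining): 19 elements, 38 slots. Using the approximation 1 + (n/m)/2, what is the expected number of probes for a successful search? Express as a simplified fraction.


Computing expected probes:
alpha = 19/38
= 1 + alpha/2
= 1 + 19/(2*38)
= (2*38 + 19) / (2*38)
= 95/76 = 5/4


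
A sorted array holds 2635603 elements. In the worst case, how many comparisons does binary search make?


Halving sequence: 2635603 -> 1317801 -> 658900 -> 329450 -> 164725 -> 82362 -> 41181 -> 20590 -> 10295 -> 5147 -> 2573 -> 1286 -> 643 -> 321 -> 160 -> 80 -> 40 -> 20 -> 10 -> 5 -> 2 -> 1
Number of halvings = 21
Max comparisons = 21 + 1 = 22


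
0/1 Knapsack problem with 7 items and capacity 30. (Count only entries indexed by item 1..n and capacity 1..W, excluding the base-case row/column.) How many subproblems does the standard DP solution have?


The DP table is indexed by (item, capacity).
Rows: 7 items
Columns: 30 capacity values (1 to W)
Total subproblems = 7 * 30 = 210


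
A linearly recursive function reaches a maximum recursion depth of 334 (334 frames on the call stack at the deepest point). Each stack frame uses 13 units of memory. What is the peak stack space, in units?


Maximum recursion depth = 334 frames
Memory per frame = 13 units
Total stack space = depth * frame_size
= 334 * 13 = 4342


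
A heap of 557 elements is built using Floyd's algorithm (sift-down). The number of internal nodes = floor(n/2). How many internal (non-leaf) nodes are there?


Leaf nodes occupy roughly half the array.
Sift-down is called for each internal node, starting from the last one.
Internal nodes = floor(n/2) = floor(557/2) = 278


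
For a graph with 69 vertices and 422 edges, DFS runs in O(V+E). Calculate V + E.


A full DFS traversal visits each vertex once and examines each edge once.
V = 69
E = 422
Sum = 69 + 422 = 491


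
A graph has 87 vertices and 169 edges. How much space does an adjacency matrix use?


Adjacency matrix: V x V grid of entries
Space = V^2 = 87^2 = 87 * 87 = 7569


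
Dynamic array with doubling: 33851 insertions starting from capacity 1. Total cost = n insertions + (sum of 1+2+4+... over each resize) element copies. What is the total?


n = 33851
Insertion costs: 33851
Resizes copy 1, 2, 4, ... up to the largest power of 2 that is <= n-1 = 33850, i.e. 32768.
Copy costs = 1 + 2 + 4 + 8 + 16 + 32 + 64 + 128 + 256 + 512 + 1024 + 2048 + 4096 + 8192 + 16384 + 32768 = 65535
Total = 33851 + 65535 = 99386


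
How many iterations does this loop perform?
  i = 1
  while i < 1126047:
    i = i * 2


The loop variable doubles each iteration:
i = 1 -> 2 -> 4 -> 8 -> 16 -> 32 -> 64 -> 128 -> 256 -> 512 -> 1024 -> 2048 -> 4096 -> 8192 -> 16384 -> 32768 -> 65536 -> 131072 -> 262144 -> 524288 -> 1048576 -> 2097152 (stop, 2097152 >= 1126047)
Number of doublings = ceil(log2(1126047)) = 21


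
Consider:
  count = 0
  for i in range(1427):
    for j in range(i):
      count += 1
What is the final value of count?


For each i, the inner loop runs i times:
  i=0: inner runs 0 times
  i=1: inner runs 1 time
  i=2: inner runs 2 times
  i=3: inner runs 3 times
  i=4: inner runs 4 times
  i=5: inner runs 5 times
  i=6: inner runs 6 times
  i=7: inner runs 7 times
  ...
Total = 0 + 1 + 2 + ... + 1426 = 1427*(1427-1)/2 = 1017451


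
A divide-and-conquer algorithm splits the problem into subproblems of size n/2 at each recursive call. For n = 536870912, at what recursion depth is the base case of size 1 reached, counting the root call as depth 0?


At each depth, the problem size is divided by 2:
  Depth 0: problem size = 536870912
  Depth 1: problem size = 268435456
  Depth 2: problem size = 134217728
  Depth 3: problem size = 67108864
  Depth 4: problem size = 33554432
  Depth 5: problem size = 16777216
  Depth 6: problem size = 8388608
  Depth 7: problem size = 4194304
  Depth 8: problem size = 2097152
  Depth 9: problem size = 1048576
  Depth 10: problem size = 524288
  Depth 11: problem size = 262144
  Depth 12: problem size = 131072
  Depth 13: problem size = 65536
  Depth 14: problem size = 32768
  Depth 15: problem size = 16384
  Depth 16: problem size = 8192
  Depth 17: problem size = 4096
  Depth 18: problem size = 2048
  Depth 19: problem size = 1024
  Depth 20: problem size = 512
  Depth 21: problem size = 256
  Depth 22: problem size = 128
  Depth 23: problem size = 64
  Depth 24: problem size = 32
  Depth 25: problem size = 16
  Depth 26: problem size = 8
  Depth 27: problem size = 4
  Depth 28: problem size = 2
  Depth 29: problem size = 1 (base case)
The base case is reached at depth log_2(536870912) = 29 (the tree has 30 levels counting depth 0, but the depth asked for is 29).
Recursion depth = 29


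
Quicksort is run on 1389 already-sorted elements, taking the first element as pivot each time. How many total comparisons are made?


Sum of comparisons per partition:
1388 + 1387 + ... + 1 + 0
= 1389 * (1389 - 1) / 2
= 1389 * 1388 / 2
= 963966


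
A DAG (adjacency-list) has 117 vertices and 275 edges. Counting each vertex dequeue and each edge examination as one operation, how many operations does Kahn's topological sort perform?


V = 117 (vertex processing)
E = 275 (edge processing)
V + E = 117 + 275 = 392


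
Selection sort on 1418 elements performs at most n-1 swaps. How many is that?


Each of the 1417 passes places one element in its final position.
Pass 1: swap minimum into position 0
Pass 2: swap minimum of remaining into position 1
...
Pass 1417: last two elements, one swap
Maximum swaps = 1418 - 1 = 1417


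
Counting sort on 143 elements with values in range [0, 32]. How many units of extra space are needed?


Output array size: 143 (to store sorted result)
Count array size: 33 (one slot per possible value, range 0 to 32)
Total extra space = 143 + 33 = 176


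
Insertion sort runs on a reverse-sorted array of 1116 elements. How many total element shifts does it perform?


Sum of shifts = 1 + 2 + 3 + ... + 1115
= 1116 * 1115 / 2
= 1244340 / 2
= 622170


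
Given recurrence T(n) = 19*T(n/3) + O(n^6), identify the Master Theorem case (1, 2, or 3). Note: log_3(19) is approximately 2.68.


Master Theorem parameters: a=19, b=3, c=6
log_b(a) = 2.68
Compare b^c with a: 3^6 = 729 > 19, so c > log_b(a).
Comparing c=6 vs log_b(a)=2.68:
6 > 2.68 => Case 3
Result: T(n) = O(n^6)
Master Theorem case = 3


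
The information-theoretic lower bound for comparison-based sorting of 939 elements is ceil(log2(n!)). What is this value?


A binary decision tree of height h has at most 2^h leaves and needs at least n! of them, so h >= ceil(log2(n!)).
939! is far too large to multiply out, so use Stirling's series:
  ln(n!) ~ n ln n - n + (1/2) ln(2 pi n) + 1/(12n)  (error below 1/(360 n^3), negligible here)
  ln(939) = 6.8448155
  n ln n = 939 * 6.8448155 = 6427.2818
  (1/2) ln(2 pi * 939) = (1/2) ln(5899.9110) = 4.3413
  1/(12*939) = 0.0001
  ln(939!) ~ 6427.2818 - 939 + 4.3413 + 0.0001 = 5492.6232
Convert to base 2: log2(939!) = 5492.6232 / ln 2 = 5492.6232 / 0.69314718 = 7924.1803
ceil(7924.1803) = 7925


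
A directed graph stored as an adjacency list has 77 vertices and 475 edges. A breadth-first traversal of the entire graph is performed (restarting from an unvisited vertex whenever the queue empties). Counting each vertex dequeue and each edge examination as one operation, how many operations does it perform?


A full BFS traversal dequeues each vertex once and examines each edge once.
Vertex visits: 77
Edge visits: 475
V + E = 77 + 475 = 552


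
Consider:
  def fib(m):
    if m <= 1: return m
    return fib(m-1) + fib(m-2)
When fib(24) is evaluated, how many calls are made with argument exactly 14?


Let N(m) = number of times fib(m) is called while evaluating fib(24).
N(24) = 1 (the initial call).
N(23) = 1 (only fib(24) calls it).
For 1 <= m <= 22: fib(m) is called by fib(m+1) and fib(m+2), so
  N(m) = N(m+1) + N(m+2).
fib(0) is called only by fib(2), so N(0) = N(2).
Walk down from m=24:
  N(24)=1, N(23)=1, N(22)=2, N(21)=3, N(20)=5, N(19)=8, N(18)=13, N(17)=21, N(16)=34, N(15)=55, N(14)=89
N(14) = 89


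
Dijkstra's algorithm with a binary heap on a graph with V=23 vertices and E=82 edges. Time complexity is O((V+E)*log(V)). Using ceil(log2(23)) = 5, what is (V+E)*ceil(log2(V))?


Dijkstra with a binary heap: each vertex is extracted once, each edge may relax once.
Each heap operation costs O(log V).
V + E = 23 + 82 = 105
ceil(log2(23)) = 5 (since 2^4 = 16 < 23 <= 32 = 2^5)
Total heap work = (V+E) * ceil(log2(V)) = 105 * 5 = 525


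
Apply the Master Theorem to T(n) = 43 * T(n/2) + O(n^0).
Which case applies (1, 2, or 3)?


The Master Theorem: T(n) = a*T(n/b) + O(n^c)
  a = 43, b = 2, c = 0
log_b(a) = log_2(43) ~ 5.426
Compare b^c with a: 2^0 = 1 < 43, so c < log_b(a).
Since c < log_b(a), Case 1 applies.
T(n) = O(n^(log_2 43)) ~ O(n^5.426)
Master Theorem case = 1


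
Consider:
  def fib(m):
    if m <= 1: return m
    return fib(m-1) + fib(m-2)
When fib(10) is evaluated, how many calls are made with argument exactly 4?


Let N(m) = number of times fib(m) is called while evaluating fib(10).
N(10) = 1 (the initial call).
N(9) = 1 (only fib(10) calls it).
For 1 <= m <= 8: fib(m) is called by fib(m+1) and fib(m+2), so
  N(m) = N(m+1) + N(m+2).
fib(0) is called only by fib(2), so N(0) = N(2).
Walk down from m=10:
  N(10)=1, N(9)=1, N(8)=2, N(7)=3, N(6)=5, N(5)=8, N(4)=13
N(4) = 13


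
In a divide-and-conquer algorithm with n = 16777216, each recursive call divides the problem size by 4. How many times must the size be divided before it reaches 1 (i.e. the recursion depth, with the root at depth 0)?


Number of divisions = log_4(16777216)
Sizes: 16777216 -> 4194304 -> 1048576 -> 262144 -> 65536 -> 16384 -> 4096 -> 1024 -> 256 -> 64 -> 16 -> 4 -> 1 (12 divisions)
Recursion depth = 12


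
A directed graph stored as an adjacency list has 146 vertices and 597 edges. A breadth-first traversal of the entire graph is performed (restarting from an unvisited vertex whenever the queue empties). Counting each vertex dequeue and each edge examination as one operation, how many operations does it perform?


A full BFS traversal dequeues each vertex once and examines each edge once.
Vertex visits: 146
Edge visits: 597
V + E = 146 + 597 = 743


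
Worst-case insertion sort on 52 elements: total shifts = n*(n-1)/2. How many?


Sum of shifts = 1 + 2 + 3 + ... + 51
= 52 * 51 / 2
= 2652 / 2
= 1326


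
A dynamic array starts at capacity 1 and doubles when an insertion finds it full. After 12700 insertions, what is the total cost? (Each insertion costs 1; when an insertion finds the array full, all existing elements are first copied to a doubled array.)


Insertion cost: 12700 (one per element)
Resizes occur just before inserting elements 2, 3, 5, 9, ...
Elements copied at each resize: 1 + 2 + 4 + 8 + 16 + 32 + 64 + 128 + 256 + 512 + 1024 + 2048 + 4096 + 8192
Sum of copies = 16383 (geometric series: 2^k - 1)
Total = 12700 + 16383 = 29083


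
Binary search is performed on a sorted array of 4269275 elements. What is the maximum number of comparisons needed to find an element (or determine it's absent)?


Binary search halves the search space each comparison:
  Step 1: search space = 4269275 -> 2134637
  Step 2: search space = 2134637 -> 1067318
  Step 3: search space = 1067318 -> 533659
  Step 4: search space = 533659 -> 266829
  Step 5: search space = 266829 -> 133414
  Step 6: search space = 133414 -> 66707
  Step 7: search space = 66707 -> 33353
  Step 8: search space = 33353 -> 16676
  Step 9: search space = 16676 -> 8338
  Step 10: search space = 8338 -> 4169
  Step 11: search space = 4169 -> 2084
  Step 12: search space = 2084 -> 1042
  Step 13: search space = 1042 -> 521
  Step 14: search space = 521 -> 260
  Step 15: search space = 260 -> 130
  Step 16: search space = 130 -> 65
  Step 17: search space = 65 -> 32
  Step 18: search space = 32 -> 16
  Step 19: search space = 16 -> 8
  Step 20: search space = 8 -> 4
  Step 21: search space = 4 -> 2
  Step 22: search space = 2 -> 1
  Step 23: search space = 1 (final check)
Maximum comparisons = floor(log2(4269275)) + 1 = 22 + 1 = 23


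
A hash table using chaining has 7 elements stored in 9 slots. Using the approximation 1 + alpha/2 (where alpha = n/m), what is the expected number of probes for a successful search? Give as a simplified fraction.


Load factor alpha = n/m = 7/9
Expected probes = 1 + alpha/2 = 1 + 7/(2*9)
= 1 + 7/18
= 18/18 + 7/18
= 25/18


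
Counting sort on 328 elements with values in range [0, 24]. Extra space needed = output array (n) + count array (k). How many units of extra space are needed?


Output array size: 328 (to store sorted result)
Count array size: 25 (one slot per possible value, range 0 to 24)
Total extra space = 328 + 25 = 353


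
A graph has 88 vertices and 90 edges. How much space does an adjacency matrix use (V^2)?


Adjacency matrix: V x V grid of entries
Space = V^2 = 88^2 = 88 * 88 = 7744


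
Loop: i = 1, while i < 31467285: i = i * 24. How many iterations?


i multiplies by 24 each step:
i = 1 -> 24 -> 576 -> 13824 -> 331776 -> 7962624 -> 191102976 (stop)
Iterations = ceil(log_24(31467285)) = 6


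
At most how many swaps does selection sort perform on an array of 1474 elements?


Each of the 1473 passes places one element in its final position.
Pass 1: swap minimum into position 0
Pass 2: swap minimum of remaining into position 1
...
Pass 1473: last two elements, one swap
Maximum swaps = 1474 - 1 = 1473


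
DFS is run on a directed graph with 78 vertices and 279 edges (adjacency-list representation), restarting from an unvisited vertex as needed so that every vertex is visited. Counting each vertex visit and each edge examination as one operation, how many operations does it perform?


A full DFS traversal processes each vertex exactly once (push/pop on stack).
Each directed edge is examined once.
V = 78, E = 279
V + E = 357


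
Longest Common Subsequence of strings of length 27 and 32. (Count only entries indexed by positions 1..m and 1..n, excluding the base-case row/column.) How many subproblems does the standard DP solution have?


DP table indexed by positions in both strings.
First string: 27 positions
Second string: 32 positions
Total = 27 * 32 = 864


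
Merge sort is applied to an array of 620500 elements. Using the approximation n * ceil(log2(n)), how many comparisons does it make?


Merge sort divides the array into halves recursively.
Number of levels = ceil(log2(620500)) = 20
At each level, approximately n = 620500 comparisons are needed for merging.
Total comparisons ~ n * ceil(log2(n)) = 620500 * 20 = 12410000


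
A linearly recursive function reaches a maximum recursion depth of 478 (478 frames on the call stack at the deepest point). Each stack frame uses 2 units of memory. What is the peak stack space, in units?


Maximum recursion depth = 478 frames
Memory per frame = 2 units
Total stack space = depth * frame_size
= 478 * 2 = 956


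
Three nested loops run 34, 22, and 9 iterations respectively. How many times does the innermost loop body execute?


Loop 1 (outermost): 34 iterations
Loop 2 (middle): 22 iterations per outer
Loop 3 (innermost): 9 iterations per middle
Total = 34 * 22 * 9 = 6732


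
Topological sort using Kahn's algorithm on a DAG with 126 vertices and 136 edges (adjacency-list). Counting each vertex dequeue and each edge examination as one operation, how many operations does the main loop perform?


Kahn's algorithm:
  1. Compute in-degrees: O(V + E)
  2. Process queue: each vertex dequeued once (O(V))
     each edge examined once (O(E))
Total = V + E = 126 + 136 = 262


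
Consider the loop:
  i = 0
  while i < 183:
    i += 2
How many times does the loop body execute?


Starting at i = 0, each iteration adds 2.
Iterations until i >= 183:
  Iteration 1: i = 0 -> i = 2
  Iteration 2: i = 2 -> i = 4
  Iteration 3: i = 4 -> i = 6
  Iteration 4: i = 6 -> i = 8
  Iteration 5: i = 8 -> i = 10
  Iteration 6: i = 10 -> i = 12
  Iteration 7: i = 12 -> i = 14
  Iteration 8: i = 14 -> i = 16
  ... continuing ...
Total iterations = ceil(183/2) = 92


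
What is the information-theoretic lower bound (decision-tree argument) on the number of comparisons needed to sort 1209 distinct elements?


A binary decision tree of height h has at most 2^h leaves and needs at least n! of them, so h >= ceil(log2(n!)).
1209! is far too large to multiply out, so use Stirling's series:
  ln(n!) ~ n ln n - n + (1/2) ln(2 pi n) + 1/(12n)  (error below 1/(360 n^3), negligible here)
  ln(1209) = 7.0975489
  n ln n = 1209 * 7.0975489 = 8580.9366
  (1/2) ln(2 pi * 1209) = (1/2) ln(7596.3710) = 4.4677
  1/(12*1209) = 0.0001
  ln(1209!) ~ 8580.9366 - 1209 + 4.4677 + 0.0001 = 7376.4044
Convert to base 2: log2(1209!) = 7376.4044 / ln 2 = 7376.4044 / 0.69314718 = 10641.9021
ceil(10641.9021) = 10642


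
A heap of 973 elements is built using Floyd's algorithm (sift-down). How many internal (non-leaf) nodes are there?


Leaf nodes occupy roughly half the array.
Sift-down is called for each internal node, starting from the last one.
Internal nodes = floor(n/2) = floor(973/2) = 486


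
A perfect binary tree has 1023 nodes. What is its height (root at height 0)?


For a perfect binary tree of height h: n = 2^(h+1) - 1, so h = log2(n+1) - 1.
  n + 1 = 1024 = 2^10
  log2(1024) = 10
  height = 10 - 1 = 9


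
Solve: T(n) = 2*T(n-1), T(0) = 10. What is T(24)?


Unrolling:
T(24) = 2*T(23) = 2^2*T(22) = ... = 2^24*T(0)
= 2^24 * 10
= 16777216 * 10 = 167772160


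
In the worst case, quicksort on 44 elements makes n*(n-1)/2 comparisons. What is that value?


Sum of comparisons per partition:
43 + 42 + ... + 1 + 0
= 44 * (44 - 1) / 2
= 44 * 43 / 2
= 946


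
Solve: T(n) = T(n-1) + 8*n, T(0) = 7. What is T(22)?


Expanding the recurrence:
T(22) = T(21) + 8*22
       = T(20) + 8*21 + 8*22
       ...
       = T(0) + 8*(1 + 2 + ... + 22)
       = 7 + 8 * 22*23/2
       = 7 + 8 * 253
       = 7 + 2024 = 2031


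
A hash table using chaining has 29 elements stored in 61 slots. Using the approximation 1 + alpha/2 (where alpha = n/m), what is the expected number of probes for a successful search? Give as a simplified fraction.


Load factor alpha = n/m = 29/61
Expected probes = 1 + alpha/2 = 1 + 29/(2*61)
= 1 + 29/122
= 122/122 + 29/122
= 151/122


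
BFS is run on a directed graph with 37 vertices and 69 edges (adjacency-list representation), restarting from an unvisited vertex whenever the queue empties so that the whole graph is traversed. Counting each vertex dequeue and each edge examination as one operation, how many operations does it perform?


A full BFS traversal dequeues each vertex exactly once and examines each directed edge exactly once.
V = 37 (vertex processing cost)
E = 69 (edge examination cost)
Total operations proportional to V + E = 37 + 69 = 106


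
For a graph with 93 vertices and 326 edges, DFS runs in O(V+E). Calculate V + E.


A full DFS traversal visits each vertex once and examines each edge once.
V = 93
E = 326
Sum = 93 + 326 = 419


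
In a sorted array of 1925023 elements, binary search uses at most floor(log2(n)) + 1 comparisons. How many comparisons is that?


Halving sequence: 1925023 -> 962511 -> 481255 -> 240627 -> 120313 -> 60156 -> 30078 -> 15039 -> 7519 -> 3759 -> 1879 -> 939 -> 469 -> 234 -> 117 -> 58 -> 29 -> 14 -> 7 -> 3 -> 1
Number of halvings = 20
Max comparisons = 20 + 1 = 21


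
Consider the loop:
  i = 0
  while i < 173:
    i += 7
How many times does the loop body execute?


Starting at i = 0, each iteration adds 7.
Iterations until i >= 173:
  Iteration 1: i = 0 -> i = 7
  Iteration 2: i = 7 -> i = 14
  Iteration 3: i = 14 -> i = 21
  Iteration 4: i = 21 -> i = 28
  Iteration 5: i = 28 -> i = 35
  Iteration 6: i = 35 -> i = 42
  Iteration 7: i = 42 -> i = 49
  Iteration 8: i = 49 -> i = 56
  ... continuing ...
Total iterations = ceil(173/7) = 25


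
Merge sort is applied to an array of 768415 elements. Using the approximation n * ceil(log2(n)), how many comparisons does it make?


Merge sort divides the array into halves recursively.
Number of levels = ceil(log2(768415)) = 20
At each level, approximately n = 768415 comparisons are needed for merging.
Total comparisons ~ n * ceil(log2(n)) = 768415 * 20 = 15368300


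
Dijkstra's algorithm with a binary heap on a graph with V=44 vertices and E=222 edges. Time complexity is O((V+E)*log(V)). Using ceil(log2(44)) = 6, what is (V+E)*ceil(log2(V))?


Dijkstra with a binary heap: each vertex is extracted once, each edge may relax once.
Each heap operation costs O(log V).
V + E = 44 + 222 = 266
ceil(log2(44)) = 6 (since 2^5 = 32 < 44 <= 64 = 2^6)
Total heap work = (V+E) * ceil(log2(V)) = 266 * 6 = 1596


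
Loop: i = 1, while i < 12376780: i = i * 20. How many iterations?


i multiplies by 20 each step:
i = 1 -> 20 -> 400 -> 8000 -> 160000 -> 3200000 -> 64000000 (stop)
Iterations = ceil(log_20(12376780)) = 6


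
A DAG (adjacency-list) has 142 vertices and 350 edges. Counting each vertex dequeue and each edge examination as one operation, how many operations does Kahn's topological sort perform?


V = 142 (vertex processing)
E = 350 (edge processing)
V + E = 142 + 350 = 492


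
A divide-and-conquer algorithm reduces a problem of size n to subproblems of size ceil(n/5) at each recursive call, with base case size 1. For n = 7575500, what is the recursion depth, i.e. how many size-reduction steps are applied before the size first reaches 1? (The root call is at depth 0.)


Each step divides the size by 5 (rounding up); after k steps the size is ceil(n/5^k), which equals 1 exactly when 5^k >= n.
So the depth is the smallest k with 5^k >= 7575500, i.e. ceil(log_5(7575500)).
5^9 = 1953125 < 7575500 <= 9765625 = 5^10
Recursion depth = 10


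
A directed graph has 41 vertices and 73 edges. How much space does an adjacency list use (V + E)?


Adjacency list: one list head per vertex + one entry per edge
Vertex heads: 41
Edge entries: 73
Total = 41 + 73 = 114


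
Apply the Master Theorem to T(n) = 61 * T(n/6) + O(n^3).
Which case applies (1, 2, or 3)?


The Master Theorem: T(n) = a*T(n/b) + O(n^c)
  a = 61, b = 6, c = 3
log_b(a) = log_6(61) ~ 2.294
Compare b^c with a: 6^3 = 216 > 61, so c > log_b(a).
Since c > log_b(a), Case 3 applies.
T(n) = O(n^3)
Master Theorem case = 3


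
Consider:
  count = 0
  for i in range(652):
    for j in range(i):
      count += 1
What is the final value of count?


For each i, the inner loop runs i times:
  i=0: inner runs 0 times
  i=1: inner runs 1 time
  i=2: inner runs 2 times
  i=3: inner runs 3 times
  i=4: inner runs 4 times
  i=5: inner runs 5 times
  i=6: inner runs 6 times
  i=7: inner runs 7 times
  ...
Total = 0 + 1 + 2 + ... + 651 = 652*(652-1)/2 = 212226


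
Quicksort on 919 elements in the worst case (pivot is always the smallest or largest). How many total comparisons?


In the worst case, each partition step picks the worst pivot:
  Partition 1: 918 comparisons (n-1 elements to compare)
  Partition 2: 917 comparisons
  Partition 3: 916 comparisons
  Partition 4: 915 comparisons
  Partition 5: 914 comparisons
  ...
  Last partition: 0 comparisons
Total = (n-1) + (n-2) + ... + 1 + 0 = n*(n-1)/2
= 919*918/2 = 421821


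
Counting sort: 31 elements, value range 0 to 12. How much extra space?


n = 31 (output array)
k = 13 (count array for 13 distinct values)
Extra space = 31 + 13 = 44


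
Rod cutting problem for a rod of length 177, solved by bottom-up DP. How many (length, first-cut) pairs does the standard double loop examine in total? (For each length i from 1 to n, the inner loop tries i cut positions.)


For each subproblem length i = 1..177, the inner loop considers i possible first cuts.
Total = 1 + 2 + ... + 177
= 177*(177+1)/2
= 177*178/2 = 15753


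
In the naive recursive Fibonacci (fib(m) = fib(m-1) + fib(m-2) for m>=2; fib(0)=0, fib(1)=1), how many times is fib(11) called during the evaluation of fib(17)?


Let N(m) = number of times fib(m) is called while evaluating fib(17).
N(17) = 1 (the initial call).
N(16) = 1 (only fib(17) calls it).
For 1 <= m <= 15: fib(m) is called by fib(m+1) and fib(m+2), so
  N(m) = N(m+1) + N(m+2).
fib(0) is called only by fib(2), so N(0) = N(2).
Walk down from m=17:
  N(17)=1, N(16)=1, N(15)=2, N(14)=3, N(13)=5, N(12)=8, N(11)=13
N(11) = 13


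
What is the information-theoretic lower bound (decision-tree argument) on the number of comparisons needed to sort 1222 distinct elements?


A binary decision tree of height h has at most 2^h leaves and needs at least n! of them, so h >= ceil(log2(n!)).
1222! is far too large to multiply out, so use Stirling's series:
  ln(n!) ~ n ln n - n + (1/2) ln(2 pi n) + 1/(12n)  (error below 1/(360 n^3), negligible here)
  ln(1222) = 7.1082441
  n ln n = 1222 * 7.1082441 = 8686.2743
  (1/2) ln(2 pi * 1222) = (1/2) ln(7678.0524) = 4.4731
  1/(12*1222) = 0.0001
  ln(1222!) ~ 8686.2743 - 1222 + 4.4731 + 0.0001 = 7468.7475
Convert to base 2: log2(1222!) = 7468.7475 / ln 2 = 7468.7475 / 0.69314718 = 10775.1250
ceil(10775.1250) = 10776


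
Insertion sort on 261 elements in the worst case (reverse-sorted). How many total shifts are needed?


In the worst case (reverse-sorted), each element shifts past all previous:
  Element 1: 1 shifts
  Element 2: 2 shifts
  Element 3: 3 shifts
  Element 4: 4 shifts
  Element 5: 5 shifts
  ...
  Element 260: 260 shifts
Total = 1 + 2 + ... + 260
= 261*(261-1)/2 = 33930


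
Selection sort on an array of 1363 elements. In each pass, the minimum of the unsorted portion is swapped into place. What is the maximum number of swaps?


Selection sort performs one swap per pass:
  Pass 1: find min in positions 0 to 1362, swap with position 0
  Pass 2: find min in positions 1 to 1362, swap with position 1
  Pass 3: find min in positions 2 to 1362, swap with position 2
  Pass 4: find min in positions 3 to 1362, swap with position 3
  Pass 5: find min in positions 4 to 1362, swap with position 4
  ... (1357 more passes)
Total passes (and swaps) = n - 1 = 1363 - 1 = 1362


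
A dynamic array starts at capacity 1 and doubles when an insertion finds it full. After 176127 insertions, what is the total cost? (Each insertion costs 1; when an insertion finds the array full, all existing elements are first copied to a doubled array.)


Insertion cost: 176127 (one per element)
Resizes occur just before inserting elements 2, 3, 5, 9, ...
Elements copied at each resize: 1 + 2 + 4 + 8 + 16 + 32 + 64 + 128 + 256 + 512 + 1024 + 2048 + 4096 + 8192 + 16384 + 32768 + 65536 + 131072
Sum of copies = 262143 (geometric series: 2^k - 1)
Total = 176127 + 262143 = 438270
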